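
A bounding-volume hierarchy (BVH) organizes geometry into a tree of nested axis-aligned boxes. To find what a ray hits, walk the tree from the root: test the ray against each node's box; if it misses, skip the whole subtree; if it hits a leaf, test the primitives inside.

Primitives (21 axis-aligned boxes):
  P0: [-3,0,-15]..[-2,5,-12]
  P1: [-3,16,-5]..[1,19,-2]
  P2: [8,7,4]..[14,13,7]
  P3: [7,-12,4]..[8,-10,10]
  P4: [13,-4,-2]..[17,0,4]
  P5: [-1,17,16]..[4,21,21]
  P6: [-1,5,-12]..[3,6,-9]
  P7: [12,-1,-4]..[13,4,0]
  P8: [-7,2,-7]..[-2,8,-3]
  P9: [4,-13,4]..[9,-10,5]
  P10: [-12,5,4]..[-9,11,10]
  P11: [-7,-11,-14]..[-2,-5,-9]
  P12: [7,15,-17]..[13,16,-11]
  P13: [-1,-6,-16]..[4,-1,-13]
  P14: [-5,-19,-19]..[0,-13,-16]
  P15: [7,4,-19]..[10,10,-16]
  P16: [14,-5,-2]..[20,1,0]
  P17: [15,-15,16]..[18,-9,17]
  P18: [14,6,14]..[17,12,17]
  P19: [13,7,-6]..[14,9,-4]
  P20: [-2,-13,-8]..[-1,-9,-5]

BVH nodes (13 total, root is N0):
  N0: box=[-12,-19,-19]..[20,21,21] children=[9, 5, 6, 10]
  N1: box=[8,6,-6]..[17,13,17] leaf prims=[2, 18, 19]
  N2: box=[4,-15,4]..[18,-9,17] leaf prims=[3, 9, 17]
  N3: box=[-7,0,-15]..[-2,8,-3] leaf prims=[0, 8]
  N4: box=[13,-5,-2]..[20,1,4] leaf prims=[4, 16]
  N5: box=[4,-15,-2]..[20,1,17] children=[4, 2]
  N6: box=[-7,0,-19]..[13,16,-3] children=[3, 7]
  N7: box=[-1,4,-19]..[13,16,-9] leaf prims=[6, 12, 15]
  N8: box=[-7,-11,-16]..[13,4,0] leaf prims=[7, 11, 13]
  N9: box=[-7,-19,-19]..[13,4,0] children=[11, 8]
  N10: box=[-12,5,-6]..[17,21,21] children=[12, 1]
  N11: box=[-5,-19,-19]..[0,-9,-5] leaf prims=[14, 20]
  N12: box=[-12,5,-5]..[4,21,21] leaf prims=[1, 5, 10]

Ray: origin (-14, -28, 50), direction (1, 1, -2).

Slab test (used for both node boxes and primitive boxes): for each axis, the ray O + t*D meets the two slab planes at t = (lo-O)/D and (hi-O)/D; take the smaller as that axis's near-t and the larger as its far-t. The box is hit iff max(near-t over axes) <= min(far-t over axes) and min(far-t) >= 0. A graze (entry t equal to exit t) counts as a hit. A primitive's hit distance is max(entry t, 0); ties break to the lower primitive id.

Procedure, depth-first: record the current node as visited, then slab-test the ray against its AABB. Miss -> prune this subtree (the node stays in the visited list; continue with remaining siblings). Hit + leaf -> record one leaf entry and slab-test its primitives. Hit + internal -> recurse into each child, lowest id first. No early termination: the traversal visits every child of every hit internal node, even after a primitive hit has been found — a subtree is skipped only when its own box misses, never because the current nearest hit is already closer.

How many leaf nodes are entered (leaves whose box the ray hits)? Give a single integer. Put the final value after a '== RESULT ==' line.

Traverse from the root:
N0 x:[2,34] y:[9,49] z:[29/2,69/2] -> hit [29/2,34], descend [5, 6, 9, 10]
  N5 x:[18,34] y:[13,29] z:[33/2,26] -> hit [18,26], descend [2, 4]
    N2 x:[18,32] y:[13,19] z:[33/2,23] -> hit [18,19] leaf, test {P3(miss), P9(miss), P17(miss)}
    N4 x:[27,34] y:[23,29] z:[23,26] -> miss, prune
  N6 x:[7,27] y:[28,44] z:[53/2,69/2] -> miss, prune
  N9 x:[7,27] y:[9,32] z:[25,69/2] -> hit [25,27], descend [8, 11]
    N8 x:[7,27] y:[17,32] z:[25,33] -> hit [25,27] leaf, test {P7@t=27, P11(miss), P13(miss)}
    N11 x:[9,14] y:[9,19] z:[55/2,69/2] -> miss, prune
  N10 x:[2,31] y:[33,49] z:[29/2,28] -> miss, prune

order=[0, 5, 2, 4, 6, 9, 8, 11, 10]  |boxes|=9  |leaves|=2  hit=P7

== RESULT ==
2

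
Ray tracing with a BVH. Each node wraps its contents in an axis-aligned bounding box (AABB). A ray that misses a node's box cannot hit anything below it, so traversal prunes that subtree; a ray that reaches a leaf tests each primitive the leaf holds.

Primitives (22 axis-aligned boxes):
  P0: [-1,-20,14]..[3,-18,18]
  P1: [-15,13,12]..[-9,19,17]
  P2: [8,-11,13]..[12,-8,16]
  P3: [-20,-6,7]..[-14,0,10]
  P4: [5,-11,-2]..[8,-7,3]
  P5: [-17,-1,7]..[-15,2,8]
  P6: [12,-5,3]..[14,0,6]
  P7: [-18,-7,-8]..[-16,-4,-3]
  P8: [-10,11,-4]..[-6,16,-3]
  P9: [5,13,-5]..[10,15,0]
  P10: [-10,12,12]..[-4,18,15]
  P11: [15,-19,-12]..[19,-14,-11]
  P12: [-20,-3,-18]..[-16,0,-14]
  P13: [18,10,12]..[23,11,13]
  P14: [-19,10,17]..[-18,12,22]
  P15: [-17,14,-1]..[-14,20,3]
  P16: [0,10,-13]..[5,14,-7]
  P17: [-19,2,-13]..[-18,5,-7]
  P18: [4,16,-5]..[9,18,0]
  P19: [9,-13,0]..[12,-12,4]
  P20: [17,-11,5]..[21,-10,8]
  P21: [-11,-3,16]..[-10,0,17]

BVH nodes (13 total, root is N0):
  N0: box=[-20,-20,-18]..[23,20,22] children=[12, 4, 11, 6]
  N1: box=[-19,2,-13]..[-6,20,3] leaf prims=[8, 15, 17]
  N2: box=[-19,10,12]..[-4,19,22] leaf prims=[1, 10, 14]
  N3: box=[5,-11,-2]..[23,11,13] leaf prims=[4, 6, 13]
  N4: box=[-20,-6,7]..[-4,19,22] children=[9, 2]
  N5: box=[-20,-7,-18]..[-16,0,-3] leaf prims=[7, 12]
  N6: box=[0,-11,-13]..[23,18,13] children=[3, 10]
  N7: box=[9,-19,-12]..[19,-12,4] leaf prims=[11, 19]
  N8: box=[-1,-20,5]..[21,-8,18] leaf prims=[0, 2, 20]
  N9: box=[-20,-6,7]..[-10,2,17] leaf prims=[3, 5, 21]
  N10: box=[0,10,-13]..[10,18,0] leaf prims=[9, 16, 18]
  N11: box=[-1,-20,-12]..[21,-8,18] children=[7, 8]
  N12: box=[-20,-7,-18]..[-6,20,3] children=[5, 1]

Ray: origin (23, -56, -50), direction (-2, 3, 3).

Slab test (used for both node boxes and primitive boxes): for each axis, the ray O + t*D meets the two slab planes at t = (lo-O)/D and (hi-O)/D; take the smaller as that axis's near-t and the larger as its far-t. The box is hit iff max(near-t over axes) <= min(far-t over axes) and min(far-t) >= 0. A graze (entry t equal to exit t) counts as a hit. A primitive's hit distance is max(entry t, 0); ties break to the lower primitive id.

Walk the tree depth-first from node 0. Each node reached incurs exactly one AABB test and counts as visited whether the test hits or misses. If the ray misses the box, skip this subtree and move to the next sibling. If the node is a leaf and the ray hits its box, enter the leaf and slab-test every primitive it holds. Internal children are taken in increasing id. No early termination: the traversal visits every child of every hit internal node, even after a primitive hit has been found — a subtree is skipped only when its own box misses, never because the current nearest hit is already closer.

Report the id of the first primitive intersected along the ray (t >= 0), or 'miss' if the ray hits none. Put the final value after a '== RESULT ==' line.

Walk:
N0 x:[0,43/2] y:[12,76/3] z:[32/3,24] -> hit [12,43/2], descend [4, 6, 11, 12]
  N4 x:[27/2,43/2] y:[50/3,25] z:[19,24] -> hit [19,43/2], descend [2, 9]
    N2 x:[27/2,21] y:[22,25] z:[62/3,24] -> miss, prune
    N9 x:[33/2,43/2] y:[50/3,58/3] z:[19,67/3] -> hit [19,58/3] leaf, test {P3(miss), P5@t=19, P21(miss)}
  N6 x:[0,23/2] y:[15,74/3] z:[37/3,21] -> miss, prune
  N11 x:[1,12] y:[12,16] z:[38/3,68/3] -> miss, prune
  N12 x:[29/2,43/2] y:[49/3,76/3] z:[32/3,53/3] -> hit [49/3,53/3], descend [1, 5]
    N1 x:[29/2,21] y:[58/3,76/3] z:[37/3,53/3] -> miss, prune
    N5 x:[39/2,43/2] y:[49/3,56/3] z:[32/3,47/3] -> miss, prune

Summary -> nodes [0, 4, 2, 9, 6, 11, 12, 1, 5]; box-tests=9; leaf-entries=1; first=P5

== RESULT ==
5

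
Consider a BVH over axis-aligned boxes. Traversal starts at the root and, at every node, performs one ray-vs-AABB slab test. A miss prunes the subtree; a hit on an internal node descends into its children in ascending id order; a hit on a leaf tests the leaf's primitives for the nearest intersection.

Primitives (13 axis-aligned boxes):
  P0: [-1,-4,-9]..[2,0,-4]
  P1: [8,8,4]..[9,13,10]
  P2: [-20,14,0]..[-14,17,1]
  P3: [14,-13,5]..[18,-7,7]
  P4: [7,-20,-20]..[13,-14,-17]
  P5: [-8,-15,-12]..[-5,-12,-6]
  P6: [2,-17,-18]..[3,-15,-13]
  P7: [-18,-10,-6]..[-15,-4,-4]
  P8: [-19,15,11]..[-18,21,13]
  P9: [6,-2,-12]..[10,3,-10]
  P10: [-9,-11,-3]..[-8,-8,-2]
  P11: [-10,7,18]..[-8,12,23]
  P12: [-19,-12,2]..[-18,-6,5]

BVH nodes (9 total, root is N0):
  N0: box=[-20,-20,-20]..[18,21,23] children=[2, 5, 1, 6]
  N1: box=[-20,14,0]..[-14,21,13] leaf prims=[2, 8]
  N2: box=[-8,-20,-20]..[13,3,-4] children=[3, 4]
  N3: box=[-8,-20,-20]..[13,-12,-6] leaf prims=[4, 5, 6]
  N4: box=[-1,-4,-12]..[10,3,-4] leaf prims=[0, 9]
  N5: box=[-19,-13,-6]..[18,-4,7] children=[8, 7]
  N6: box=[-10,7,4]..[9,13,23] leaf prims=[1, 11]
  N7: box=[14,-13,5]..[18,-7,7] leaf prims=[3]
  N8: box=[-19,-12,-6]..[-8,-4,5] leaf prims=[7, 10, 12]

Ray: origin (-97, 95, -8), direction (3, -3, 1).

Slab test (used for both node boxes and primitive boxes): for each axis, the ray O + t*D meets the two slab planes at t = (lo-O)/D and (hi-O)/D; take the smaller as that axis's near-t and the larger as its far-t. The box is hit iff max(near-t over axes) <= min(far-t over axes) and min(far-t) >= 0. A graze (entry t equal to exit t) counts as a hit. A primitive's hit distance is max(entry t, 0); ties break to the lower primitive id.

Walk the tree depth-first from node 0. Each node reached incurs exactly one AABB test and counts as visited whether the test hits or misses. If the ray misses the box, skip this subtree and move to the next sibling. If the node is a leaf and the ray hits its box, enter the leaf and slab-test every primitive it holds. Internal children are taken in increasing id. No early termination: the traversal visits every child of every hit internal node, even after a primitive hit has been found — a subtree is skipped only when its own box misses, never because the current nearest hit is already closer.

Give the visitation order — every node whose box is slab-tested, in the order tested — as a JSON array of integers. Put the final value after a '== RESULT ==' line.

Trace the traversal:
N0 x:[77/3,115/3] y:[74/3,115/3] z:[-12,31] -> hit [77/3,31], descend [1, 2, 5, 6]
  N1 x:[77/3,83/3] y:[74/3,27] z:[8,21] -> miss, prune
  N2 x:[89/3,110/3] y:[92/3,115/3] z:[-12,4] -> miss, prune
  N5 x:[26,115/3] y:[33,36] z:[2,15] -> miss, prune
  N6 x:[29,106/3] y:[82/3,88/3] z:[12,31] -> hit [29,88/3] leaf, test {P1(miss), P11@t=29}

5 AABB tests over nodes [0, 1, 2, 5, 6]; 1 leaf entered; closest P11.

== RESULT ==
[0, 1, 2, 5, 6]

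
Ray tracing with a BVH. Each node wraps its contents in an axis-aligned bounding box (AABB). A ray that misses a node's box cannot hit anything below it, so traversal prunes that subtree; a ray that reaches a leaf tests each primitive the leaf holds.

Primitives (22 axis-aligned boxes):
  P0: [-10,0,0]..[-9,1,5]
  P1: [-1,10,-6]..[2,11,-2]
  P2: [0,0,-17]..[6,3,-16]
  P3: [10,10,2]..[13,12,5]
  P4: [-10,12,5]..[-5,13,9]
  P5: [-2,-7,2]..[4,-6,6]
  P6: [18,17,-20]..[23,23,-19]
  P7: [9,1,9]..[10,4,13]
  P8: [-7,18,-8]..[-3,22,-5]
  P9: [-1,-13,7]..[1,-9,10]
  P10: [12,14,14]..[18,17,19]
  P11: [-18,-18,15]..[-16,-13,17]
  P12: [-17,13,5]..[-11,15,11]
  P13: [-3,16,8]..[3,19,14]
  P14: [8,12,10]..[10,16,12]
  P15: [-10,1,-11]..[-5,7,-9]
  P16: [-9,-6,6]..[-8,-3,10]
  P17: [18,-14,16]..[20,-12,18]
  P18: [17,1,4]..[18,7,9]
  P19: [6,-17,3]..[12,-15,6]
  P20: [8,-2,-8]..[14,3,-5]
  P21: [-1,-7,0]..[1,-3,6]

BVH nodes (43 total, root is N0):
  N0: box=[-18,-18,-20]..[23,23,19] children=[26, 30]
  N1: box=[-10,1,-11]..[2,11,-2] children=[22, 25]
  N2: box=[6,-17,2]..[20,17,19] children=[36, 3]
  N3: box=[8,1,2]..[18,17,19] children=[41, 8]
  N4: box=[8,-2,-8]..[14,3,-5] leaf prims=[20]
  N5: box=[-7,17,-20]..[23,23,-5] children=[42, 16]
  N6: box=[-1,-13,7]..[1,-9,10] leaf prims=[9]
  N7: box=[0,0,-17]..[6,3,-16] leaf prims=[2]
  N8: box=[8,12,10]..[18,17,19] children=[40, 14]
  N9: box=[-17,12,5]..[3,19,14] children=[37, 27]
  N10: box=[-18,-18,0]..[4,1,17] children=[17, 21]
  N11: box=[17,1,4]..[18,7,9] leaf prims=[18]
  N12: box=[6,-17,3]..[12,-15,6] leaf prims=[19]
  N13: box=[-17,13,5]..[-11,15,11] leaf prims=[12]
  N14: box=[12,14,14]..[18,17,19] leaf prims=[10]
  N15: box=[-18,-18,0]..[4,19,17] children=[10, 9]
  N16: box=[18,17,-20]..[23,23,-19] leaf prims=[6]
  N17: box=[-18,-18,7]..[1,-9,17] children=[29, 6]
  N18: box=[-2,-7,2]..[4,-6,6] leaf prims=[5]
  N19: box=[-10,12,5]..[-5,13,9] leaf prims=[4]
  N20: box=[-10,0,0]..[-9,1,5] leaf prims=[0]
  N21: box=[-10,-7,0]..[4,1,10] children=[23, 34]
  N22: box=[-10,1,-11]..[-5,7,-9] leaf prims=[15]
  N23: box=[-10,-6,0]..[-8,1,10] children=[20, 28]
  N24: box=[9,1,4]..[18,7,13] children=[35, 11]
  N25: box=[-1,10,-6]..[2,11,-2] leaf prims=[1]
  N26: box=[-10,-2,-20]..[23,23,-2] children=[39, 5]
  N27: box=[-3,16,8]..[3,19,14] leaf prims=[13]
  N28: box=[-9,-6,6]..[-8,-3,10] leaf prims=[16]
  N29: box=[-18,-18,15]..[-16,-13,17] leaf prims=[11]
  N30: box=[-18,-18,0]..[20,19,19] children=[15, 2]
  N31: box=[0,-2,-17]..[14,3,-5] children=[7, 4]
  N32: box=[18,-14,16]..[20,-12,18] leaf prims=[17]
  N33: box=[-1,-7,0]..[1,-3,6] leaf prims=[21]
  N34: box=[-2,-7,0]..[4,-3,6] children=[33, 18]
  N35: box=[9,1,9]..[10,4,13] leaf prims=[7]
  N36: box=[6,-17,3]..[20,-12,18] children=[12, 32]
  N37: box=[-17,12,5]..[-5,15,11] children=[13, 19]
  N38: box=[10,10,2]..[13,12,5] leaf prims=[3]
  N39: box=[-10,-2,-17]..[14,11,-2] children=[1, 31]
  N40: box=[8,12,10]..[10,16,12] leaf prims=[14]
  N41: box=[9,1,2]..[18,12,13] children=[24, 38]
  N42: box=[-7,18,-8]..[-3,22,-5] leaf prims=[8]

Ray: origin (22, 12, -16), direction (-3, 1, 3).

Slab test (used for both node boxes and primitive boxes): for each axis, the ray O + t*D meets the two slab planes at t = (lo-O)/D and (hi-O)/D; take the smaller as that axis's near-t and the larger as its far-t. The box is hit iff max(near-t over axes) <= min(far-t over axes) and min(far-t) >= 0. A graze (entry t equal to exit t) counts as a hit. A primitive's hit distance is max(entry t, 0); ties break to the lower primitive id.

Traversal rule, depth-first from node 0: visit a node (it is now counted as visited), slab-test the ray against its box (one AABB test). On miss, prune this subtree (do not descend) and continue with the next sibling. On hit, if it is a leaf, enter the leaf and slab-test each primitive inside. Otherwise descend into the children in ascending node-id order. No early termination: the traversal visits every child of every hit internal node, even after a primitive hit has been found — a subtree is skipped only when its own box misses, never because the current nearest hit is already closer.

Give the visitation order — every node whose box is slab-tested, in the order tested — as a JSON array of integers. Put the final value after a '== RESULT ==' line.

Trace the traversal:
N0 x:[-1/3,40/3] y:[-30,11] z:[-4/3,35/3] -> hit [-1/3,11], descend [26, 30]
  N26 x:[-1/3,32/3] y:[-14,11] z:[-4/3,14/3] -> hit [-1/3,14/3], descend [5, 39]
    N5 x:[-1/3,29/3] y:[5,11] z:[-4/3,11/3] -> miss, prune
    N39 x:[8/3,32/3] y:[-14,-1] z:[-1/3,14/3] -> miss, prune
  N30 x:[2/3,40/3] y:[-30,7] z:[16/3,35/3] -> hit [16/3,7], descend [2, 15]
    N2 x:[2/3,16/3] y:[-29,5] z:[6,35/3] -> miss, prune
    N15 x:[6,40/3] y:[-30,7] z:[16/3,11] -> hit [6,7], descend [9, 10]
      N9 x:[19/3,13] y:[0,7] z:[7,10] -> hit [7,7], descend [27, 37]
        N27 x:[19/3,25/3] y:[4,7] z:[8,10] -> miss, prune
        N37 x:[9,13] y:[0,3] z:[7,9] -> miss, prune
      N10 x:[6,40/3] y:[-30,-11] z:[16/3,11] -> miss, prune

Visited [0, 26, 5, 39, 30, 2, 15, 9, 27, 37, 10]. Tests: 11 box, 0 leaf. Nearest: miss.

== RESULT ==
[0, 26, 5, 39, 30, 2, 15, 9, 27, 37, 10]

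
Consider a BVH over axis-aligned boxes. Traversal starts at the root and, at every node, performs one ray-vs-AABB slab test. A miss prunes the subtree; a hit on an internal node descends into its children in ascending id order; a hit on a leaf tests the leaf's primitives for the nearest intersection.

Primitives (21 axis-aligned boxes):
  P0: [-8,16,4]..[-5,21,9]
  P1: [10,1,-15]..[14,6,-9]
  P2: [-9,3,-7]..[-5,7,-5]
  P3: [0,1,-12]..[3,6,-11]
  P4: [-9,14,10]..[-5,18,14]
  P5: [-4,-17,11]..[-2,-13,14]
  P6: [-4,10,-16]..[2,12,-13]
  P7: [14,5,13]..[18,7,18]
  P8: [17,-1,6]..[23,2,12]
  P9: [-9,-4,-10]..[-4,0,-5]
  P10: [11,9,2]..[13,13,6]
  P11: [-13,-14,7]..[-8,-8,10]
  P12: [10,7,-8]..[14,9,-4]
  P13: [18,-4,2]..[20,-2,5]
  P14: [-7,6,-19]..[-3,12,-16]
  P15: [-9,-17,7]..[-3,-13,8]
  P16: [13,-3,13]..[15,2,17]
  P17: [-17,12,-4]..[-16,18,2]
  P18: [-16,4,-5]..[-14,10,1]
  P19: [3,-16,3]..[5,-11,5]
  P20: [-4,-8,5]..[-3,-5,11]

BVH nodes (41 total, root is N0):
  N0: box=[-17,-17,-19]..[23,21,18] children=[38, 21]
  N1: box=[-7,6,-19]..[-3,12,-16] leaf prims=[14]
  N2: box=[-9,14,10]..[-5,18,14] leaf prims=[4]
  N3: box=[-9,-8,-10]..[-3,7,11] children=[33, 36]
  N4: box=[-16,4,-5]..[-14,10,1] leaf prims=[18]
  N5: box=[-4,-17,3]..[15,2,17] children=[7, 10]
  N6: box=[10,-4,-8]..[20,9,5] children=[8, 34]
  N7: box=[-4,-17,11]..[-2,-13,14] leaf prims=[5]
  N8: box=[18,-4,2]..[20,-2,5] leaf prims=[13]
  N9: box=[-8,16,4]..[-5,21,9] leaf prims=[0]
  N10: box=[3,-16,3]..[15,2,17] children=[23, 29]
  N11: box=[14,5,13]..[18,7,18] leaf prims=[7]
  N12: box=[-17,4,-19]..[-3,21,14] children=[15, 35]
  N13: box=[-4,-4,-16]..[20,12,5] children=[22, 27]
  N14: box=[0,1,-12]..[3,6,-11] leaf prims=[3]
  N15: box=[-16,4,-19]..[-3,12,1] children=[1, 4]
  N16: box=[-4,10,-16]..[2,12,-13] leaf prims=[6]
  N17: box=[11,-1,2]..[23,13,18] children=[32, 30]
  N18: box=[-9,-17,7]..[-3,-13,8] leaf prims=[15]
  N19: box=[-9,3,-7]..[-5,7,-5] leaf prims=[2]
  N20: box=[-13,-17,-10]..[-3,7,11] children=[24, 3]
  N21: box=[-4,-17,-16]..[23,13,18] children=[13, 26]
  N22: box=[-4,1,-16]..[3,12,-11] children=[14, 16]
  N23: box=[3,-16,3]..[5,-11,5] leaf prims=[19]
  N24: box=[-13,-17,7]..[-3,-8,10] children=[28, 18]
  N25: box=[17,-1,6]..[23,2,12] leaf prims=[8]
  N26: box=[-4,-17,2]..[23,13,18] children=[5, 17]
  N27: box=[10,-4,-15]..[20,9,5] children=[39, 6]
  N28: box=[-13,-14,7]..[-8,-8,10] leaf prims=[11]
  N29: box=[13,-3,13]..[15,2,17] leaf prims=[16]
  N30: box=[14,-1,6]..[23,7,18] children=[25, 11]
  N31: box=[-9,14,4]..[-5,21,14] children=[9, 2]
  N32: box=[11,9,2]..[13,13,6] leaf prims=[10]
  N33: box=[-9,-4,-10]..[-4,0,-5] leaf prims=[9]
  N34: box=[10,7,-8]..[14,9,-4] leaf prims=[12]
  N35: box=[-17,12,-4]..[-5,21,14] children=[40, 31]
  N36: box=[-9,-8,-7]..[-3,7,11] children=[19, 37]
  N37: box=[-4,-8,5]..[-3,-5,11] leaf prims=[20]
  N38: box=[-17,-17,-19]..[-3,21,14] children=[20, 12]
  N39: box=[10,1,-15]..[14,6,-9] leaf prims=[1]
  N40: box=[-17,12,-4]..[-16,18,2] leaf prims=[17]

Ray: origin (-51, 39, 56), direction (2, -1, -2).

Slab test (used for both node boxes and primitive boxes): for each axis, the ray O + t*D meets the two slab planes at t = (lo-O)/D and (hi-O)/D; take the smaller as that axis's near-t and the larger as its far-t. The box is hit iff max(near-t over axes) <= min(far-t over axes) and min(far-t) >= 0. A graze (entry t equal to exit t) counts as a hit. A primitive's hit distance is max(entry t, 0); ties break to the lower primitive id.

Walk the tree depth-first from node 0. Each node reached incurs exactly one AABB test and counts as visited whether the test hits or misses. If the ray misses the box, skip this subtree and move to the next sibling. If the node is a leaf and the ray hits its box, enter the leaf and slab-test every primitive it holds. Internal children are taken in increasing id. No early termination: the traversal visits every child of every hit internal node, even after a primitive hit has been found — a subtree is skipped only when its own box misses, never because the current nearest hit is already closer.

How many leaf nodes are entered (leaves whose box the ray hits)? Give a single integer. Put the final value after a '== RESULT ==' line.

Traverse from the root:
N0 x:[17,37] y:[18,56] z:[19,75/2] -> hit [19,37], descend [21, 38]
  N21 x:[47/2,37] y:[26,56] z:[19,36] -> hit [26,36], descend [13, 26]
    N13 x:[47/2,71/2] y:[27,43] z:[51/2,36] -> hit [27,71/2], descend [22, 27]
      N22 x:[47/2,27] y:[27,38] z:[67/2,36] -> miss, prune
      N27 x:[61/2,71/2] y:[30,43] z:[51/2,71/2] -> hit [61/2,71/2], descend [6, 39]
        N6 x:[61/2,71/2] y:[30,43] z:[51/2,32] -> hit [61/2,32], descend [8, 34]
          N8 x:[69/2,71/2] y:[41,43] z:[51/2,27] -> miss, prune
          N34 x:[61/2,65/2] y:[30,32] z:[30,32] -> hit [61/2,32] leaf, test {P12@t=61/2}
        N39 x:[61/2,65/2] y:[33,38] z:[65/2,71/2] -> miss, prune
    N26 x:[47/2,37] y:[26,56] z:[19,27] -> hit [26,27], descend [5, 17]
      N5 x:[47/2,33] y:[37,56] z:[39/2,53/2] -> miss, prune
      N17 x:[31,37] y:[26,40] z:[19,27] -> miss, prune
  N38 x:[17,24] y:[18,56] z:[21,75/2] -> hit [21,24], descend [12, 20]
    N12 x:[17,24] y:[18,35] z:[21,75/2] -> hit [21,24], descend [15, 35]
      N15 x:[35/2,24] y:[27,35] z:[55/2,75/2] -> miss, prune
      N35 x:[17,23] y:[18,27] z:[21,30] -> hit [21,23], descend [31, 40]
        N31 x:[21,23] y:[18,25] z:[21,26] -> hit [21,23], descend [2, 9]
          N2 x:[21,23] y:[21,25] z:[21,23] -> hit [21,23] leaf, test {P4@t=21}
          N9 x:[43/2,23] y:[18,23] z:[47/2,26] -> miss, prune
        N40 x:[17,35/2] y:[21,27] z:[27,30] -> miss, prune
    N20 x:[19,24] y:[32,56] z:[45/2,33] -> miss, prune

21 AABB tests over nodes [0, 21, 13, 22, 27, 6, 8, 34, 39, 26, 5, 17, 38, 12, 15, 35, 31, 2, 9, 40, 20]; 2 leaves entered; closest P4.

== RESULT ==
2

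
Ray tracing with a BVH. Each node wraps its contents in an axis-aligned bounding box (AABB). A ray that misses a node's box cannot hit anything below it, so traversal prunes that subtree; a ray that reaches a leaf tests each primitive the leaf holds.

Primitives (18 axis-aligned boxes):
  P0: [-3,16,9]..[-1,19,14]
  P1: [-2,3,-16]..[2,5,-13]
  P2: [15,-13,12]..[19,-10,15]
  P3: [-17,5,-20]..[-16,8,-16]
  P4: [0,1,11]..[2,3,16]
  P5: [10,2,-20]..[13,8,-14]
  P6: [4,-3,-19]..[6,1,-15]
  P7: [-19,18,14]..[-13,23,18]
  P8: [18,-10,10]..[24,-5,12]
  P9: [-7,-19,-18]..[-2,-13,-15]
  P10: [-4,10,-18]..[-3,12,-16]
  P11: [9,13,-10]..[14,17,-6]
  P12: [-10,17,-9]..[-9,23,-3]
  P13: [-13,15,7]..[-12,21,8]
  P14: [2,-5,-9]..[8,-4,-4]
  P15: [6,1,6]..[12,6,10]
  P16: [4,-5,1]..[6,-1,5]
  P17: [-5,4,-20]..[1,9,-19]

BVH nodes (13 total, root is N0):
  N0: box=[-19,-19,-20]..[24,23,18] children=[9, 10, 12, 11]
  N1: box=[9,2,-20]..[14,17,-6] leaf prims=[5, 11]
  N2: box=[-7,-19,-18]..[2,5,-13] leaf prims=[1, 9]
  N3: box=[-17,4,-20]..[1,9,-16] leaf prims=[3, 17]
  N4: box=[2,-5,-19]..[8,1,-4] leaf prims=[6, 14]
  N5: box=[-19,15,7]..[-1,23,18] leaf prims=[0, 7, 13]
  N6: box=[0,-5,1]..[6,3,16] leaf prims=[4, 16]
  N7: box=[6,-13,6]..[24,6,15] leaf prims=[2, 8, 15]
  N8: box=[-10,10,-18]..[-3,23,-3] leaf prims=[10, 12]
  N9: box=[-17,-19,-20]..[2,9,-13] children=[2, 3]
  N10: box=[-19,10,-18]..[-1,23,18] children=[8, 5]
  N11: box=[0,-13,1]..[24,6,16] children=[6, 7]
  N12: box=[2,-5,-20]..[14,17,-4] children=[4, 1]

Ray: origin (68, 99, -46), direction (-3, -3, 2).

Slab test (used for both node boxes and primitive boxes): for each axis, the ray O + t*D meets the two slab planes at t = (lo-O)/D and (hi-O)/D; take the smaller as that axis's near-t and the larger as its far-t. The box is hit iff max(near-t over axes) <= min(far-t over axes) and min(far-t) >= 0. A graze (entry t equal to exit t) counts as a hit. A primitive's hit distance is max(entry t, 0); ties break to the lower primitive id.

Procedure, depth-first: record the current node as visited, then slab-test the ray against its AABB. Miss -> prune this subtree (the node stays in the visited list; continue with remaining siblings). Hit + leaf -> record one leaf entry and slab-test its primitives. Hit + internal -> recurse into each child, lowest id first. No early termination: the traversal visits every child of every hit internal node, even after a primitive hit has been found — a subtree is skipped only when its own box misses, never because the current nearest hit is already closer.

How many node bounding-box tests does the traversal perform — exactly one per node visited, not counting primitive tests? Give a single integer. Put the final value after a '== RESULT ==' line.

Walk:
N0 x:[44/3,29] y:[76/3,118/3] z:[13,32] -> hit [76/3,29], descend [9, 10, 11, 12]
  N9 x:[22,85/3] y:[30,118/3] z:[13,33/2] -> miss, prune
  N10 x:[23,29] y:[76/3,89/3] z:[14,32] -> hit [76/3,29], descend [5, 8]
    N5 x:[23,29] y:[76/3,28] z:[53/2,32] -> hit [53/2,28] leaf, test {P0(miss), P7(miss), P13@t=80/3}
    N8 x:[71/3,26] y:[76/3,89/3] z:[14,43/2] -> miss, prune
  N11 x:[44/3,68/3] y:[31,112/3] z:[47/2,31] -> miss, prune
  N12 x:[18,22] y:[82/3,104/3] z:[13,21] -> miss, prune

Visited [0, 9, 10, 5, 8, 11, 12]. Tests: 7 box, 1 leaf. Nearest: P13.

== RESULT ==
7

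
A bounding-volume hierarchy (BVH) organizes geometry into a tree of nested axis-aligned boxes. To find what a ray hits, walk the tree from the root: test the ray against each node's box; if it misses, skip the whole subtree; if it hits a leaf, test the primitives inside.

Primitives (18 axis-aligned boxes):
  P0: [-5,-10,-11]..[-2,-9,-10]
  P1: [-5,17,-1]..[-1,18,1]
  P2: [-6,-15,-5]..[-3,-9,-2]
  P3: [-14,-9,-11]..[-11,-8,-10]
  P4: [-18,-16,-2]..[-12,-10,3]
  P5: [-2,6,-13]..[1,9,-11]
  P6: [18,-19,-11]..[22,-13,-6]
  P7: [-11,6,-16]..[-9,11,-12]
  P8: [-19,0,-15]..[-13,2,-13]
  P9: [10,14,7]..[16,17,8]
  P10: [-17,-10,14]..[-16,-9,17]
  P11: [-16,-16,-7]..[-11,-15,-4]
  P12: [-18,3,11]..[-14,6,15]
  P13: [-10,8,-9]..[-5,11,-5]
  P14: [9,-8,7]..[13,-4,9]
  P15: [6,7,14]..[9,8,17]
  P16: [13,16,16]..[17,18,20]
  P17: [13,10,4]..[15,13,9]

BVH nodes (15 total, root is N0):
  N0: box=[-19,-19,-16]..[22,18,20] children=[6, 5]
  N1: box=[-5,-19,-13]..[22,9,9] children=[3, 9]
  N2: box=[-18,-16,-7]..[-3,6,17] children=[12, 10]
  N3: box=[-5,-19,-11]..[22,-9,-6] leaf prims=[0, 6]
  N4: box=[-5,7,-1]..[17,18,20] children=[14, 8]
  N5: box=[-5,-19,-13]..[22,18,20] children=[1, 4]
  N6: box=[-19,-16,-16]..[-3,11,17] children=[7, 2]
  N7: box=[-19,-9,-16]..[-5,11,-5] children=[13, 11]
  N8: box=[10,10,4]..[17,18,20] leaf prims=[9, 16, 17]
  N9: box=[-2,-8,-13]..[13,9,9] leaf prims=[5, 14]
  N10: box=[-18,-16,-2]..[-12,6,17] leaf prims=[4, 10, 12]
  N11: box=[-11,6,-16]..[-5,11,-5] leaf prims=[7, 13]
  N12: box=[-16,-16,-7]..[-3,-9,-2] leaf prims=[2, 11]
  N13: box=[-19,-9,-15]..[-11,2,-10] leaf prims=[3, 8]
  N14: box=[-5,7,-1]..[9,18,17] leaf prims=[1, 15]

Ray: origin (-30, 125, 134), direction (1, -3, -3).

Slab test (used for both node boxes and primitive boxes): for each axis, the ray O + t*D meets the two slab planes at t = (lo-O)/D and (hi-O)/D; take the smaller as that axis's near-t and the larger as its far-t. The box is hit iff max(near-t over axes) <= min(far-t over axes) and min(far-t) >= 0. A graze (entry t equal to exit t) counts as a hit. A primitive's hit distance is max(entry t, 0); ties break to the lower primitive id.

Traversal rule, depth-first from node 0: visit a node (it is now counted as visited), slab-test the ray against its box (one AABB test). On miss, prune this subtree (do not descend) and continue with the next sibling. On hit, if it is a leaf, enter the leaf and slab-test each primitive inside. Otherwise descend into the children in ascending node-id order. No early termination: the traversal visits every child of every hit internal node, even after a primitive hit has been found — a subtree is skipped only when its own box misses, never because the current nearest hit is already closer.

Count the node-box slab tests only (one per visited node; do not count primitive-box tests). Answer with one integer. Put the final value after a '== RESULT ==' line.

Walk:
N0 x:[11,52] y:[107/3,48] z:[38,50] -> hit [38,48], descend [5, 6]
  N5 x:[25,52] y:[107/3,48] z:[38,49] -> hit [38,48], descend [1, 4]
    N1 x:[25,52] y:[116/3,48] z:[125/3,49] -> hit [125/3,48], descend [3, 9]
      N3 x:[25,52] y:[134/3,48] z:[140/3,145/3] -> hit [140/3,48] leaf, test {P0(miss), P6@t=48}
      N9 x:[28,43] y:[116/3,133/3] z:[125/3,49] -> hit [125/3,43] leaf, test {P5(miss), P14(miss)}
    N4 x:[25,47] y:[107/3,118/3] z:[38,45] -> hit [38,118/3], descend [8, 14]
      N8 x:[40,47] y:[107/3,115/3] z:[38,130/3] -> miss, prune
      N14 x:[25,39] y:[107/3,118/3] z:[39,45] -> hit [39,39] leaf, test {P1(miss), P15@t=39}
  N6 x:[11,27] y:[38,47] z:[39,50] -> miss, prune

Visited [0, 5, 1, 3, 9, 4, 8, 14, 6]. Tests: 9 box, 3 leaf. Nearest: P15.

== RESULT ==
9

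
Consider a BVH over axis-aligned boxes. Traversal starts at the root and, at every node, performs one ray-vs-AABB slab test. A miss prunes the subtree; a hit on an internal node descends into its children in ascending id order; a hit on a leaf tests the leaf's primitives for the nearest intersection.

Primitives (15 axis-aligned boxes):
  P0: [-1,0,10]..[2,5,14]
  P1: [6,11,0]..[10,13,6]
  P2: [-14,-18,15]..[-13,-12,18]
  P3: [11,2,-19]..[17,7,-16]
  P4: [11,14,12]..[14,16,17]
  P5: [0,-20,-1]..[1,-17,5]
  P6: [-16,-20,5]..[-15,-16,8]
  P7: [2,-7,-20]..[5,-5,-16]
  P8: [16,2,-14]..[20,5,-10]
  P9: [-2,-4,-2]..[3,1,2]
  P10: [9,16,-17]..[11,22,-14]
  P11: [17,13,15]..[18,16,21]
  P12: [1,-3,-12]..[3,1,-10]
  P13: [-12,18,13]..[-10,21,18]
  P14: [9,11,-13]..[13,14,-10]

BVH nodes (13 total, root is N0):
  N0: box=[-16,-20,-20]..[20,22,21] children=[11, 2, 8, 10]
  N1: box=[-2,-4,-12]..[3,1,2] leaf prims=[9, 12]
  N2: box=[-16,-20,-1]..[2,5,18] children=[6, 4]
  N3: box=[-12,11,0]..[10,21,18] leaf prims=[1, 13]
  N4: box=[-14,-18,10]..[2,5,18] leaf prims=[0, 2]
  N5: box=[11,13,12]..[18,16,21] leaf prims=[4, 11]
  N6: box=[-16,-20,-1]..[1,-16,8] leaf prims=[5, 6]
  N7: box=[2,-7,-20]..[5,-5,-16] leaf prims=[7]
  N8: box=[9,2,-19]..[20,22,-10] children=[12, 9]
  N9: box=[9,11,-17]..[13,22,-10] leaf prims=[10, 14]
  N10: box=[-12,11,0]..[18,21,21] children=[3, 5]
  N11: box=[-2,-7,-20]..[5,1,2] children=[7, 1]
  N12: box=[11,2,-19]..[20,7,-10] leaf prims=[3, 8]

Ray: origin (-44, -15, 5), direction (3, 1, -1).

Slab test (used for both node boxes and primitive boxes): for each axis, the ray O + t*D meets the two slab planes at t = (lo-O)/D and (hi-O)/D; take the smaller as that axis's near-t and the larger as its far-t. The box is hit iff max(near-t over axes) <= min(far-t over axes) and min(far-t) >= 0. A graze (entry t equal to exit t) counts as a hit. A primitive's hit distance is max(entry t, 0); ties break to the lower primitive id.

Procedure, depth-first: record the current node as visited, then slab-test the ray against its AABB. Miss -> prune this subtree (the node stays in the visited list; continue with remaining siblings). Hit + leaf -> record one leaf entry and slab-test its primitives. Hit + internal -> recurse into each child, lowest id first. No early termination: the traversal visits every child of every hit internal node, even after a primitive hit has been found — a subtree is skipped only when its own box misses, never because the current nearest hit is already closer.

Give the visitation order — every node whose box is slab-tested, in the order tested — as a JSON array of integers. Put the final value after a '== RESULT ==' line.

Walk:
N0 x:[28/3,64/3] y:[-5,37] z:[-16,25] -> hit [28/3,64/3], descend [2, 8, 10, 11]
  N2 x:[28/3,46/3] y:[-5,20] z:[-13,6] -> miss, prune
  N8 x:[53/3,64/3] y:[17,37] z:[15,24] -> hit [53/3,64/3], descend [9, 12]
    N9 x:[53/3,19] y:[26,37] z:[15,22] -> miss, prune
    N12 x:[55/3,64/3] y:[17,22] z:[15,24] -> hit [55/3,64/3] leaf, test {P3(miss), P8(miss)}
  N10 x:[32/3,62/3] y:[26,36] z:[-16,5] -> miss, prune
  N11 x:[14,49/3] y:[8,16] z:[3,25] -> hit [14,16], descend [1, 7]
    N1 x:[14,47/3] y:[11,16] z:[3,17] -> hit [14,47/3] leaf, test {P9(miss), P12@t=15}
    N7 x:[46/3,49/3] y:[8,10] z:[21,25] -> miss, prune

9 AABB tests over nodes [0, 2, 8, 9, 12, 10, 11, 1, 7]; 2 leaves entered; closest P12.

== RESULT ==
[0, 2, 8, 9, 12, 10, 11, 1, 7]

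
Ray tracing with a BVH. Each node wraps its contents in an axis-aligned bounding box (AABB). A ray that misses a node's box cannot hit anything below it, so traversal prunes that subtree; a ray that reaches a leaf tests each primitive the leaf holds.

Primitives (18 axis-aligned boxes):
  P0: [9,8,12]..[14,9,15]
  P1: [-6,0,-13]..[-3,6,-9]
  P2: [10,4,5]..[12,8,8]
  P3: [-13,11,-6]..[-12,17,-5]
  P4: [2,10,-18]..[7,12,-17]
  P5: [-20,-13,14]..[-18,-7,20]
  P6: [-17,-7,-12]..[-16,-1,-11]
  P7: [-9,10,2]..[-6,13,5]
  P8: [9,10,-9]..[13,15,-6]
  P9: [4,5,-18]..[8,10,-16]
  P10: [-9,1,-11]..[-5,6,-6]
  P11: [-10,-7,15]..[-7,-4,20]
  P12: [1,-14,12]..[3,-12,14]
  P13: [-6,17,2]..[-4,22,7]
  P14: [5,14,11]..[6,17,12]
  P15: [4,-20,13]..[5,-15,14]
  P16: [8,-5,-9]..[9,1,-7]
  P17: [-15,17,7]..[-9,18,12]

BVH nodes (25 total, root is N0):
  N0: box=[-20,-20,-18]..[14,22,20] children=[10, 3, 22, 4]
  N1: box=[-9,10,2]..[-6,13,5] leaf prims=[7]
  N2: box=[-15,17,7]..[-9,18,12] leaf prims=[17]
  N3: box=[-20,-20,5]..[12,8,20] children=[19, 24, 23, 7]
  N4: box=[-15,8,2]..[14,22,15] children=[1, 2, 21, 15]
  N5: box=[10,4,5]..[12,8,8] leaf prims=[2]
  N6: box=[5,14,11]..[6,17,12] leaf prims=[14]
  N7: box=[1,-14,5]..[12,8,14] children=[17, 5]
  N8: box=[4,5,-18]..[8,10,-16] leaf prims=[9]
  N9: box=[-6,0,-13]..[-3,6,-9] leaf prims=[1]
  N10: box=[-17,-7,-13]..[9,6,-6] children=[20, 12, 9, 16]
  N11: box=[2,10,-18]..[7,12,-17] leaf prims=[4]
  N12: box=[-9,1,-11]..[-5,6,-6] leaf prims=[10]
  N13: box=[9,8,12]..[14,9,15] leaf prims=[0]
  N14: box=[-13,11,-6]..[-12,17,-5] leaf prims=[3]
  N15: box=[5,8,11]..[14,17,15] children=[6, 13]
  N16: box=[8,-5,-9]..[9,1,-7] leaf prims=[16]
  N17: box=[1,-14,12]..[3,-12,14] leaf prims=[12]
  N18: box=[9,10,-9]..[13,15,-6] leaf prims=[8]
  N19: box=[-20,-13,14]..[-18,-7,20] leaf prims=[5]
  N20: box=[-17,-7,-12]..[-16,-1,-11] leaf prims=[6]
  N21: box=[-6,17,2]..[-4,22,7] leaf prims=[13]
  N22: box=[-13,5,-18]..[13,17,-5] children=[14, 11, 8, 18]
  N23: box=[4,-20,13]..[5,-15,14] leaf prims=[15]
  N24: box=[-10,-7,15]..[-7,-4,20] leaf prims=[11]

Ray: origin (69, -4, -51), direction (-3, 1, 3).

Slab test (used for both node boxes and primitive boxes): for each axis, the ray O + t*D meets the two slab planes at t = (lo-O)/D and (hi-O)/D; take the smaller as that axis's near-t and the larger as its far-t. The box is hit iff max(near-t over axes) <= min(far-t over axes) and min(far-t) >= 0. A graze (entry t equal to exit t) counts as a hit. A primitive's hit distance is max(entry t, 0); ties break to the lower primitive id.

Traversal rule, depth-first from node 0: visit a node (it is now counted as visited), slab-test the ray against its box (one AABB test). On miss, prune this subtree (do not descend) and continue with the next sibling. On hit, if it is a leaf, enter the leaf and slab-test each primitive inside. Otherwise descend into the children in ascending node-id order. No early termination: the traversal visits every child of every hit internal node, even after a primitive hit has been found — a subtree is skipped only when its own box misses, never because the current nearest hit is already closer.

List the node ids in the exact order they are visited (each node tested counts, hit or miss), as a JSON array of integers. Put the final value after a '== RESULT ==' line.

Traverse from the root:
N0 x:[55/3,89/3] y:[-16,26] z:[11,71/3] -> hit [55/3,71/3], descend [3, 4, 10, 22]
  N3 x:[19,89/3] y:[-16,12] z:[56/3,71/3] -> miss, prune
  N4 x:[55/3,28] y:[12,26] z:[53/3,22] -> hit [55/3,22], descend [1, 2, 15, 21]
    N1 x:[25,26] y:[14,17] z:[53/3,56/3] -> miss, prune
    N2 x:[26,28] y:[21,22] z:[58/3,21] -> miss, prune
    N15 x:[55/3,64/3] y:[12,21] z:[62/3,22] -> hit [62/3,21], descend [6, 13]
      N6 x:[21,64/3] y:[18,21] z:[62/3,21] -> hit [21,21] leaf, test {P14@t=21}
      N13 x:[55/3,20] y:[12,13] z:[21,22] -> miss, prune
    N21 x:[73/3,25] y:[21,26] z:[53/3,58/3] -> miss, prune
  N10 x:[20,86/3] y:[-3,10] z:[38/3,15] -> miss, prune
  N22 x:[56/3,82/3] y:[9,21] z:[11,46/3] -> miss, prune

order=[0, 3, 4, 1, 2, 15, 6, 13, 21, 10, 22]  |boxes|=11  |leaves|=1  hit=P14

== RESULT ==
[0, 3, 4, 1, 2, 15, 6, 13, 21, 10, 22]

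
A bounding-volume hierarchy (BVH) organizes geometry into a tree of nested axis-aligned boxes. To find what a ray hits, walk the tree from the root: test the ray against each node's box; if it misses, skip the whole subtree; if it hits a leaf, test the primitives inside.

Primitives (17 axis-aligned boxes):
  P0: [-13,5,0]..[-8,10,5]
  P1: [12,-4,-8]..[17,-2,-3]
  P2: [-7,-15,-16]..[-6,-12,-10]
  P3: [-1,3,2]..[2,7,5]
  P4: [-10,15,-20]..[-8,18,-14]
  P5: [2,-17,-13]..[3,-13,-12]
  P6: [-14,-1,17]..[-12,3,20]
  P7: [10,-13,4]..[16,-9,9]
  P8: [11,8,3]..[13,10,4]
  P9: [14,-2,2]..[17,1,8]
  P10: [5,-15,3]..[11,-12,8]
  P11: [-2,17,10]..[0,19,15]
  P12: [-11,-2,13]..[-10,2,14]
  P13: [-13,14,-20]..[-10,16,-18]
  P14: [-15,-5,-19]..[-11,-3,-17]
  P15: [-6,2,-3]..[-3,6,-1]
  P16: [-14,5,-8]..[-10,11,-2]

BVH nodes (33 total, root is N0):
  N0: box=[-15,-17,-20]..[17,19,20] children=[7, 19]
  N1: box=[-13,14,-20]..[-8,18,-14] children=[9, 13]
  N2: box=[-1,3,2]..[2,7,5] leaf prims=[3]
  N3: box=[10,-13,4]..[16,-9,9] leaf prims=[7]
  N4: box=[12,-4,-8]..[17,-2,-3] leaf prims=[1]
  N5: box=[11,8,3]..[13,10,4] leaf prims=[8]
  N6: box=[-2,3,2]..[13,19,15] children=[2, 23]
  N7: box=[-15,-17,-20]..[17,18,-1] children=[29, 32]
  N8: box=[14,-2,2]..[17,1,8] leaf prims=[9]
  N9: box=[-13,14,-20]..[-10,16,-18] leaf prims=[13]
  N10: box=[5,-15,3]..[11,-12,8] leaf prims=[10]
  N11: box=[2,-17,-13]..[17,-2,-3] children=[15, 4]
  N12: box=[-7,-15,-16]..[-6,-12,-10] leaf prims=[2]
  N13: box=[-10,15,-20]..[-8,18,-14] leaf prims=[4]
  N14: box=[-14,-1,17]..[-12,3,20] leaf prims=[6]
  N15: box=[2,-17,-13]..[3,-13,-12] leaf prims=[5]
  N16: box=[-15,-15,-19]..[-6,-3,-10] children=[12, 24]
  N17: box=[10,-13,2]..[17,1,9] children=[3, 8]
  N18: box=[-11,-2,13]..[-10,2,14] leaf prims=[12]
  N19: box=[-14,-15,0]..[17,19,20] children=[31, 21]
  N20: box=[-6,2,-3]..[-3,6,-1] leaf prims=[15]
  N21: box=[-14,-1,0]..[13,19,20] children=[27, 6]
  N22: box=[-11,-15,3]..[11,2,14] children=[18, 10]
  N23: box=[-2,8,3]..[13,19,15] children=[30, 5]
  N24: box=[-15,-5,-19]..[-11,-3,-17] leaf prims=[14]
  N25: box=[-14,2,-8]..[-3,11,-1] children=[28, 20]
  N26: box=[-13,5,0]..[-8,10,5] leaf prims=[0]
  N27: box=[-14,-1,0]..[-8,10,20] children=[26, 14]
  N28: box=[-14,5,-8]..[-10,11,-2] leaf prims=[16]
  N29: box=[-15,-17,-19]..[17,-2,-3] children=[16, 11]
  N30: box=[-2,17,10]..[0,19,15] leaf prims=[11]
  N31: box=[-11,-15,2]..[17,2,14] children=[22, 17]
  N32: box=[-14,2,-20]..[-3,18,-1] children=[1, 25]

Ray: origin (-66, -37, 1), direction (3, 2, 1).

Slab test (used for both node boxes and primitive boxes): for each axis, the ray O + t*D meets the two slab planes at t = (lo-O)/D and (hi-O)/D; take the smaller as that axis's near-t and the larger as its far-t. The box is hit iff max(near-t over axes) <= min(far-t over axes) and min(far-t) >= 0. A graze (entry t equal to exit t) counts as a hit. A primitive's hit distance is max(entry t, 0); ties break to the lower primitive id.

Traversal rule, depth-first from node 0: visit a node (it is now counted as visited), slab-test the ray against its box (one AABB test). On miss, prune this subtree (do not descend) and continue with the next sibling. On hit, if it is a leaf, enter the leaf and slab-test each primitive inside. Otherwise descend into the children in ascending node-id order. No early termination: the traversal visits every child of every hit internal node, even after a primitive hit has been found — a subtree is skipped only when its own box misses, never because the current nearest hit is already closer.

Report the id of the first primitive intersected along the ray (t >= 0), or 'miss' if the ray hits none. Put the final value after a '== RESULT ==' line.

Trace the traversal:
N0 x:[17,83/3] y:[10,28] z:[-21,19] -> hit [17,19], descend [7, 19]
  N7 x:[17,83/3] y:[10,55/2] z:[-21,-2] -> miss, prune
  N19 x:[52/3,83/3] y:[11,28] z:[-1,19] -> hit [52/3,19], descend [21, 31]
    N21 x:[52/3,79/3] y:[18,28] z:[-1,19] -> hit [18,19], descend [6, 27]
      N6 x:[64/3,79/3] y:[20,28] z:[1,14] -> miss, prune
      N27 x:[52/3,58/3] y:[18,47/2] z:[-1,19] -> hit [18,19], descend [14, 26]
        N14 x:[52/3,18] y:[18,20] z:[16,19] -> hit [18,18] leaf, test {P6@t=18}
        N26 x:[53/3,58/3] y:[21,47/2] z:[-1,4] -> miss, prune
    N31 x:[55/3,83/3] y:[11,39/2] z:[1,13] -> miss, prune

9 AABB tests over nodes [0, 7, 19, 21, 6, 27, 14, 26, 31]; 1 leaf entered; closest P6.

== RESULT ==
6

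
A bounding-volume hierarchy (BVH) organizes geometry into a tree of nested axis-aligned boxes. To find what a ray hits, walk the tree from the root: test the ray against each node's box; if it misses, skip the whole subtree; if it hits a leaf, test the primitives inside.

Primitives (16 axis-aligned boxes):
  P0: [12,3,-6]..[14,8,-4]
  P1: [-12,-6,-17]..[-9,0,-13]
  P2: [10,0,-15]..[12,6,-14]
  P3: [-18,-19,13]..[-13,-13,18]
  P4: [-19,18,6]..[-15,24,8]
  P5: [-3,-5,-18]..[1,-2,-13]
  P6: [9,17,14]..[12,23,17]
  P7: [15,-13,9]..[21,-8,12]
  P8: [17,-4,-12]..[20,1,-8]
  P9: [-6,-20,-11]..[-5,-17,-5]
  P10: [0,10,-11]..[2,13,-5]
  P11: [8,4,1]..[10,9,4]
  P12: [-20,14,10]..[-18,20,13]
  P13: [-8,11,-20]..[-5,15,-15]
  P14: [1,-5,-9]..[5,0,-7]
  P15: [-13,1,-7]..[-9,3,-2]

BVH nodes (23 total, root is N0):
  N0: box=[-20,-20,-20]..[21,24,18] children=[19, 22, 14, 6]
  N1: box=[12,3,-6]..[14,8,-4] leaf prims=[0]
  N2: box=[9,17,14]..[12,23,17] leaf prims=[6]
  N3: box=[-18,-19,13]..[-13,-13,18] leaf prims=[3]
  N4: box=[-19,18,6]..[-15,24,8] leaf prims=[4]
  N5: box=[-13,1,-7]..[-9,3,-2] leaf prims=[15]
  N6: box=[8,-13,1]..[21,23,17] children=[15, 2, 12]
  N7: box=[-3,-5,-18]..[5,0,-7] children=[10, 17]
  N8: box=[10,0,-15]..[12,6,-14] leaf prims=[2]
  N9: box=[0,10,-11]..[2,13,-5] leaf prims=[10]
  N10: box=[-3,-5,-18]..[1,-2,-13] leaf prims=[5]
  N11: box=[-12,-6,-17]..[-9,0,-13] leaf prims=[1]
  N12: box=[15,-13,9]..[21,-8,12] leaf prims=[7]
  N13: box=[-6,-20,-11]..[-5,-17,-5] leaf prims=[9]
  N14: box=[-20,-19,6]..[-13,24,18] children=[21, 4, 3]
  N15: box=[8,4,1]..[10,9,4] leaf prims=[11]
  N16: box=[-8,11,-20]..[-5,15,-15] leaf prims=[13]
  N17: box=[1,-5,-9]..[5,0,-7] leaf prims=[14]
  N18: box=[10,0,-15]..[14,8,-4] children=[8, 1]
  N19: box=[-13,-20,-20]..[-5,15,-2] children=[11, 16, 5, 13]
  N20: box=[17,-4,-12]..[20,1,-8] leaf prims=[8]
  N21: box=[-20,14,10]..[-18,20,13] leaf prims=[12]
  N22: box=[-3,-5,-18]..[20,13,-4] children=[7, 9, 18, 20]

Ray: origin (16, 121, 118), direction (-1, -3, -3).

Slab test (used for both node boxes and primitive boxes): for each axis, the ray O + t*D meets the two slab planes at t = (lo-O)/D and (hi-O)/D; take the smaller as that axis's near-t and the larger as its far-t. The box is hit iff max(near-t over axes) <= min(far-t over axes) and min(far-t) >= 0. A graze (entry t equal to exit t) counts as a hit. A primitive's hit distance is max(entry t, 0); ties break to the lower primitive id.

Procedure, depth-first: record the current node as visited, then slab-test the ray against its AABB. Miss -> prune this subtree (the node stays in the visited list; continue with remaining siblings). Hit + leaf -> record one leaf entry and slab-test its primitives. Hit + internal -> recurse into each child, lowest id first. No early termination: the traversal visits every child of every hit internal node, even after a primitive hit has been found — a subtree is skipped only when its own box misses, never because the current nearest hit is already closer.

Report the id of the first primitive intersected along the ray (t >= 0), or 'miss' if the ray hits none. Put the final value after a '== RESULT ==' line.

Traverse from the root:
N0 x:[-5,36] y:[97/3,47] z:[100/3,46] -> hit [100/3,36], descend [6, 14, 19, 22]
  N6 x:[-5,8] y:[98/3,134/3] z:[101/3,39] -> miss, prune
  N14 x:[29,36] y:[97/3,140/3] z:[100/3,112/3] -> hit [100/3,36], descend [3, 4, 21]
    N3 x:[29,34] y:[134/3,140/3] z:[100/3,35] -> miss, prune
    N4 x:[31,35] y:[97/3,103/3] z:[110/3,112/3] -> miss, prune
    N21 x:[34,36] y:[101/3,107/3] z:[35,36] -> hit [35,107/3] leaf, test {P12@t=35}
  N19 x:[21,29] y:[106/3,47] z:[40,46] -> miss, prune
  N22 x:[-4,19] y:[36,42] z:[122/3,136/3] -> miss, prune

order=[0, 6, 14, 3, 4, 21, 19, 22]  |boxes|=8  |leaves|=1  hit=P12

== RESULT ==
12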